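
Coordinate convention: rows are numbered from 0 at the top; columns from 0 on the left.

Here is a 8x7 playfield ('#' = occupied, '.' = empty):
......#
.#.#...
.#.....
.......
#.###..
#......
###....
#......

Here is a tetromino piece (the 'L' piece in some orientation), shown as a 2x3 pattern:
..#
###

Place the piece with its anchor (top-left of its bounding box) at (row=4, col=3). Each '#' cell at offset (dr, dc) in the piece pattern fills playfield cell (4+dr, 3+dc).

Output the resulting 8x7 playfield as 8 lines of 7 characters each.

Answer: ......#
.#.#...
.#.....
.......
#.####.
#..###.
###....
#......

Derivation:
Fill (4+0,3+2) = (4,5)
Fill (4+1,3+0) = (5,3)
Fill (4+1,3+1) = (5,4)
Fill (4+1,3+2) = (5,5)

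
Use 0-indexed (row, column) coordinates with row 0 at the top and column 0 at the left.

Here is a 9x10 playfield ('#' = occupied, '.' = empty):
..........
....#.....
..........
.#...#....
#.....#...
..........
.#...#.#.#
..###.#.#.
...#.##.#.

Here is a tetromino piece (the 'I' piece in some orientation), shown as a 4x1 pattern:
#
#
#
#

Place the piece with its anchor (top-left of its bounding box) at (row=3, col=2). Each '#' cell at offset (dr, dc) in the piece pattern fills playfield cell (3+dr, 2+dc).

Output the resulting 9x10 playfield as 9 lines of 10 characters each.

Answer: ..........
....#.....
..........
.##..#....
#.#...#...
..#.......
.##..#.#.#
..###.#.#.
...#.##.#.

Derivation:
Fill (3+0,2+0) = (3,2)
Fill (3+1,2+0) = (4,2)
Fill (3+2,2+0) = (5,2)
Fill (3+3,2+0) = (6,2)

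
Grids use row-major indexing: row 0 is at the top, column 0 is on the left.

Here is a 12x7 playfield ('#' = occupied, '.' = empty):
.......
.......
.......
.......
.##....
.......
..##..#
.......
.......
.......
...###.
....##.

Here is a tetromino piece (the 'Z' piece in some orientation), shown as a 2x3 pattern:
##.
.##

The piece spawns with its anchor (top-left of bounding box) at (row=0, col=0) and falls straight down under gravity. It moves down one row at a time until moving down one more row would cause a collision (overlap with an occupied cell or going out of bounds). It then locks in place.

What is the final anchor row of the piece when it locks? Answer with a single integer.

Answer: 2

Derivation:
Spawn at (row=0, col=0). Try each row:
  row 0: fits
  row 1: fits
  row 2: fits
  row 3: blocked -> lock at row 2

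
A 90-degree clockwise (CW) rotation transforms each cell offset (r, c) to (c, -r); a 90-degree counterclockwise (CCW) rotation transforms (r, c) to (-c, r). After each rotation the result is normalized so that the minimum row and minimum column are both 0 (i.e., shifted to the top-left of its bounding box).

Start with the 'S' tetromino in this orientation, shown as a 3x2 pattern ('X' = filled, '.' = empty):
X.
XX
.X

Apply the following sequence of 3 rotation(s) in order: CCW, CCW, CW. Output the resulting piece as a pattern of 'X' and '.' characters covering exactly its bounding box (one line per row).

Start:
X.
XX
.X
After rotation 1 (CCW):
.XX
XX.
After rotation 2 (CCW):
X.
XX
.X
After rotation 3 (CW):
.XX
XX.

Answer: .XX
XX.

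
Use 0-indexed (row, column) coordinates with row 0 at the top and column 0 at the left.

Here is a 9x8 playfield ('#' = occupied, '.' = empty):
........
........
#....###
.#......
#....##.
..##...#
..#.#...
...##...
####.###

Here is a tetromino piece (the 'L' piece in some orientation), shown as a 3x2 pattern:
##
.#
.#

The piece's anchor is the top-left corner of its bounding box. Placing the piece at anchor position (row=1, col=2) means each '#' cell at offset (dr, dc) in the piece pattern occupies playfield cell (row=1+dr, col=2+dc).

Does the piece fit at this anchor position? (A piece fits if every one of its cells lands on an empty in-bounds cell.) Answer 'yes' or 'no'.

Answer: yes

Derivation:
Check each piece cell at anchor (1, 2):
  offset (0,0) -> (1,2): empty -> OK
  offset (0,1) -> (1,3): empty -> OK
  offset (1,1) -> (2,3): empty -> OK
  offset (2,1) -> (3,3): empty -> OK
All cells valid: yes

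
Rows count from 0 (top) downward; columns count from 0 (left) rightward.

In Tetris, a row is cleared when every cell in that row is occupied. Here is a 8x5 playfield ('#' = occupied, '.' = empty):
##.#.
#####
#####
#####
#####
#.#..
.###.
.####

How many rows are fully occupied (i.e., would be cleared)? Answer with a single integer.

Answer: 4

Derivation:
Check each row:
  row 0: 2 empty cells -> not full
  row 1: 0 empty cells -> FULL (clear)
  row 2: 0 empty cells -> FULL (clear)
  row 3: 0 empty cells -> FULL (clear)
  row 4: 0 empty cells -> FULL (clear)
  row 5: 3 empty cells -> not full
  row 6: 2 empty cells -> not full
  row 7: 1 empty cell -> not full
Total rows cleared: 4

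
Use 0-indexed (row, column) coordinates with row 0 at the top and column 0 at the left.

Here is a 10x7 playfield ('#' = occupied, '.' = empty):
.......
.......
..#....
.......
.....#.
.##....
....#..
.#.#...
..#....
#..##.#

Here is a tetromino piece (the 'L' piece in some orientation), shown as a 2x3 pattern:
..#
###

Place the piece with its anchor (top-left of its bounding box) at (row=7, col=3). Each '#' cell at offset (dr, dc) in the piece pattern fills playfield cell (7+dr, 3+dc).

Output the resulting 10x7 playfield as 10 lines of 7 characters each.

Fill (7+0,3+2) = (7,5)
Fill (7+1,3+0) = (8,3)
Fill (7+1,3+1) = (8,4)
Fill (7+1,3+2) = (8,5)

Answer: .......
.......
..#....
.......
.....#.
.##....
....#..
.#.#.#.
..####.
#..##.#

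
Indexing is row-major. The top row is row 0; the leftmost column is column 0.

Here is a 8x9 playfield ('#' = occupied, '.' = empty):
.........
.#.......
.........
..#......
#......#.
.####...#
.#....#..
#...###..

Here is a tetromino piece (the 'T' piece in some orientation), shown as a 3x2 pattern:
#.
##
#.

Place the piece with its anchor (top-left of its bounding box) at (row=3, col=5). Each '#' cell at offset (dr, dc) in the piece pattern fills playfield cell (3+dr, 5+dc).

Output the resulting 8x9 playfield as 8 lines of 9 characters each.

Answer: .........
.#.......
.........
..#..#...
#....###.
.#####..#
.#....#..
#...###..

Derivation:
Fill (3+0,5+0) = (3,5)
Fill (3+1,5+0) = (4,5)
Fill (3+1,5+1) = (4,6)
Fill (3+2,5+0) = (5,5)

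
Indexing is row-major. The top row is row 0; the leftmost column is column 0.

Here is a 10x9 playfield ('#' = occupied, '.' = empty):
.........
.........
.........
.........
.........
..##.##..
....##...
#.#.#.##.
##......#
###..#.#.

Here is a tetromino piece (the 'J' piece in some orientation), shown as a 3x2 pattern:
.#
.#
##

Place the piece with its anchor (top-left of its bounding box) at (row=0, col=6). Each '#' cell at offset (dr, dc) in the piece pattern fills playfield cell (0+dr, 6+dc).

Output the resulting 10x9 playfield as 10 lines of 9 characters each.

Answer: .......#.
.......#.
......##.
.........
.........
..##.##..
....##...
#.#.#.##.
##......#
###..#.#.

Derivation:
Fill (0+0,6+1) = (0,7)
Fill (0+1,6+1) = (1,7)
Fill (0+2,6+0) = (2,6)
Fill (0+2,6+1) = (2,7)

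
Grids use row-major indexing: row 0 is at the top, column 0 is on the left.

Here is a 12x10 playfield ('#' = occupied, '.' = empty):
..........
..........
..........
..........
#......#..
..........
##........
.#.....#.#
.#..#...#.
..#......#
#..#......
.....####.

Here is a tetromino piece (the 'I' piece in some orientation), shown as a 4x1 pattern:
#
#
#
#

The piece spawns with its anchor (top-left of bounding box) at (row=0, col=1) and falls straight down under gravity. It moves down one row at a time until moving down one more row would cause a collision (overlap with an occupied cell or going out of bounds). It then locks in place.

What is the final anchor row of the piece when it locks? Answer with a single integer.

Spawn at (row=0, col=1). Try each row:
  row 0: fits
  row 1: fits
  row 2: fits
  row 3: blocked -> lock at row 2

Answer: 2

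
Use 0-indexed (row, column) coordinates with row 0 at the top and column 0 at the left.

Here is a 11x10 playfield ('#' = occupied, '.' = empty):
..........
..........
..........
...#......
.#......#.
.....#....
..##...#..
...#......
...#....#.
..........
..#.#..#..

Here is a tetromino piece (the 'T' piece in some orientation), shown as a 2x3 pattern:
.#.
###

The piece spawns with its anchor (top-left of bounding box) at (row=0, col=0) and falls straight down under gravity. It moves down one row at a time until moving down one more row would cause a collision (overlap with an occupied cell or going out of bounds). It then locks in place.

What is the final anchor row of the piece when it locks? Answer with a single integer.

Spawn at (row=0, col=0). Try each row:
  row 0: fits
  row 1: fits
  row 2: fits
  row 3: blocked -> lock at row 2

Answer: 2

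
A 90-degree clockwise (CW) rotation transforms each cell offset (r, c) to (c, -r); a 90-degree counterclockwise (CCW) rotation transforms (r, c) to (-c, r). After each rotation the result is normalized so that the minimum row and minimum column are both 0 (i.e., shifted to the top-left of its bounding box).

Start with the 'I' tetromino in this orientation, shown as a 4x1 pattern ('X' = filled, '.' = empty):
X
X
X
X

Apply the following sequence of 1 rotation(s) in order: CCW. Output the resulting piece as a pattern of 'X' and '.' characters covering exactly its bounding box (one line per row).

Start:
X
X
X
X
After rotation 1 (CCW):
XXXX

Answer: XXXX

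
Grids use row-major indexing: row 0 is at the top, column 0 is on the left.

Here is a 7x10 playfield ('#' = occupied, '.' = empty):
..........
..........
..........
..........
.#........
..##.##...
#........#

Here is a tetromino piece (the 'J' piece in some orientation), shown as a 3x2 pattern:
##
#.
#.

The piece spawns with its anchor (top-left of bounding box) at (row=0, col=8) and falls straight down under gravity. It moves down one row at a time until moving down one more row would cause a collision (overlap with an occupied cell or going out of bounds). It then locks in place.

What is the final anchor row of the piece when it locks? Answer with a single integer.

Answer: 4

Derivation:
Spawn at (row=0, col=8). Try each row:
  row 0: fits
  row 1: fits
  row 2: fits
  row 3: fits
  row 4: fits
  row 5: blocked -> lock at row 4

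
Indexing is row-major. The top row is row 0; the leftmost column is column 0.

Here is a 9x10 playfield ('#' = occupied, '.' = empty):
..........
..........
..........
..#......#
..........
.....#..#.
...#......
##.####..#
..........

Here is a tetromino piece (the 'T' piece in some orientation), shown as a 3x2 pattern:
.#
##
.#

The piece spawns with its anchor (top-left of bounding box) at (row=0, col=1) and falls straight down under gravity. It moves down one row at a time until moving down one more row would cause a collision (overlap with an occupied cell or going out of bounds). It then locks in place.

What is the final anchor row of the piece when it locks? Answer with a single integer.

Spawn at (row=0, col=1). Try each row:
  row 0: fits
  row 1: blocked -> lock at row 0

Answer: 0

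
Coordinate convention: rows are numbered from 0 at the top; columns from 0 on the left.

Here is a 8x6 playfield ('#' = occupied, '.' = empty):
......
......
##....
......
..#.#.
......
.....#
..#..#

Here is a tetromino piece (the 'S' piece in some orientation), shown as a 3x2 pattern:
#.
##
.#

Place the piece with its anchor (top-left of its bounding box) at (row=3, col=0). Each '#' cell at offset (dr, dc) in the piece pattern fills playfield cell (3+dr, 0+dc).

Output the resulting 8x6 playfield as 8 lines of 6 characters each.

Answer: ......
......
##....
#.....
###.#.
.#....
.....#
..#..#

Derivation:
Fill (3+0,0+0) = (3,0)
Fill (3+1,0+0) = (4,0)
Fill (3+1,0+1) = (4,1)
Fill (3+2,0+1) = (5,1)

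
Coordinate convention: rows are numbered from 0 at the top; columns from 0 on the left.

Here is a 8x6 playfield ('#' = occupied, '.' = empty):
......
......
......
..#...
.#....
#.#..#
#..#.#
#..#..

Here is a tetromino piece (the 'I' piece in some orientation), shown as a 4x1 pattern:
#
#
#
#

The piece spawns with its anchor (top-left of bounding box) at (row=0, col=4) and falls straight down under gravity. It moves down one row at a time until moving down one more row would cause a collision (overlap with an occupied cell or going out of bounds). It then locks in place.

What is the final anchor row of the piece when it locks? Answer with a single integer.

Spawn at (row=0, col=4). Try each row:
  row 0: fits
  row 1: fits
  row 2: fits
  row 3: fits
  row 4: fits
  row 5: blocked -> lock at row 4

Answer: 4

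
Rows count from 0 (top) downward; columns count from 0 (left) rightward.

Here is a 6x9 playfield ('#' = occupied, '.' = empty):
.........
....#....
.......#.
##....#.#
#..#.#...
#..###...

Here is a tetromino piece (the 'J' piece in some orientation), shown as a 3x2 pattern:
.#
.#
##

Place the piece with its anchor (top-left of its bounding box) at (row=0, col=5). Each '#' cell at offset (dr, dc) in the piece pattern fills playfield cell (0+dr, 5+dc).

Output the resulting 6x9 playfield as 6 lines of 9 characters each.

Answer: ......#..
....#.#..
.....###.
##....#.#
#..#.#...
#..###...

Derivation:
Fill (0+0,5+1) = (0,6)
Fill (0+1,5+1) = (1,6)
Fill (0+2,5+0) = (2,5)
Fill (0+2,5+1) = (2,6)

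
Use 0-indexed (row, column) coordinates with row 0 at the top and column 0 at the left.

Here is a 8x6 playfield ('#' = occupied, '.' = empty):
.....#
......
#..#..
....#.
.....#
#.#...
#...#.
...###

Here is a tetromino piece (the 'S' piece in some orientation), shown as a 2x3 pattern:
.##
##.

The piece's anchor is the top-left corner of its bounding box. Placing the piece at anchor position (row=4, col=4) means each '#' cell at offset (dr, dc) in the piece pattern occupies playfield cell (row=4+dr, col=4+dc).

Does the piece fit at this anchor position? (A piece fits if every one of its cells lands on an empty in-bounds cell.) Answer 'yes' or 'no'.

Answer: no

Derivation:
Check each piece cell at anchor (4, 4):
  offset (0,1) -> (4,5): occupied ('#') -> FAIL
  offset (0,2) -> (4,6): out of bounds -> FAIL
  offset (1,0) -> (5,4): empty -> OK
  offset (1,1) -> (5,5): empty -> OK
All cells valid: no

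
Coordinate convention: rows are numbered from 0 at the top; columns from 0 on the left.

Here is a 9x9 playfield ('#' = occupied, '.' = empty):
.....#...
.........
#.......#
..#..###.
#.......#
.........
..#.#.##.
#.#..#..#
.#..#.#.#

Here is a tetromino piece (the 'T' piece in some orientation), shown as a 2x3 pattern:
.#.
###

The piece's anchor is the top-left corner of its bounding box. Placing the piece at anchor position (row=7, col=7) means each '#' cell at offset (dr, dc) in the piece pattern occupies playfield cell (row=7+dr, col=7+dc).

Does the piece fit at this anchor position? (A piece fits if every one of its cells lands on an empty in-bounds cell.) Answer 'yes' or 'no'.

Check each piece cell at anchor (7, 7):
  offset (0,1) -> (7,8): occupied ('#') -> FAIL
  offset (1,0) -> (8,7): empty -> OK
  offset (1,1) -> (8,8): occupied ('#') -> FAIL
  offset (1,2) -> (8,9): out of bounds -> FAIL
All cells valid: no

Answer: no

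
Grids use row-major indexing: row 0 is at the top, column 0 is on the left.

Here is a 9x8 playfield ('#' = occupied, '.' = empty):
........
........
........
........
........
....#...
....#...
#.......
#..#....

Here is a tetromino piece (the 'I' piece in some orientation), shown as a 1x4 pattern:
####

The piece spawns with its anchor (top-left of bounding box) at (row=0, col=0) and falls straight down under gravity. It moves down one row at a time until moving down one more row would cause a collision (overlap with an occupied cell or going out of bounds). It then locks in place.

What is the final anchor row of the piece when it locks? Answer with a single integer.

Answer: 6

Derivation:
Spawn at (row=0, col=0). Try each row:
  row 0: fits
  row 1: fits
  row 2: fits
  row 3: fits
  row 4: fits
  row 5: fits
  row 6: fits
  row 7: blocked -> lock at row 6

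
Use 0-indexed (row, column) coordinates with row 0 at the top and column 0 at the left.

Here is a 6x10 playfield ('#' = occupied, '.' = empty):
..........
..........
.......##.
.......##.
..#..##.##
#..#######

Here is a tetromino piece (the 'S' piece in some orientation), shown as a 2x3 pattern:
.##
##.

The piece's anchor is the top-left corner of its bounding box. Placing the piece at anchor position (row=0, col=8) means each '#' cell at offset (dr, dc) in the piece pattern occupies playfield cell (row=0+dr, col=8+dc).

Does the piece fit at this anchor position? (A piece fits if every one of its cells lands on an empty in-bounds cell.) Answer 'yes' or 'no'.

Check each piece cell at anchor (0, 8):
  offset (0,1) -> (0,9): empty -> OK
  offset (0,2) -> (0,10): out of bounds -> FAIL
  offset (1,0) -> (1,8): empty -> OK
  offset (1,1) -> (1,9): empty -> OK
All cells valid: no

Answer: no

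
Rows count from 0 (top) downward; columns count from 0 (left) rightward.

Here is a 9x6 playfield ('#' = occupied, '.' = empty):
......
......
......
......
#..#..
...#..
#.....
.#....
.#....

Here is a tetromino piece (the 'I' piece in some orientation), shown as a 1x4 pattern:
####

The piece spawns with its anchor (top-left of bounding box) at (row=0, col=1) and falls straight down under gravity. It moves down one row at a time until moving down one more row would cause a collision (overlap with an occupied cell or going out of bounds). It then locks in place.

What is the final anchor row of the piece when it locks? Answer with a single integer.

Spawn at (row=0, col=1). Try each row:
  row 0: fits
  row 1: fits
  row 2: fits
  row 3: fits
  row 4: blocked -> lock at row 3

Answer: 3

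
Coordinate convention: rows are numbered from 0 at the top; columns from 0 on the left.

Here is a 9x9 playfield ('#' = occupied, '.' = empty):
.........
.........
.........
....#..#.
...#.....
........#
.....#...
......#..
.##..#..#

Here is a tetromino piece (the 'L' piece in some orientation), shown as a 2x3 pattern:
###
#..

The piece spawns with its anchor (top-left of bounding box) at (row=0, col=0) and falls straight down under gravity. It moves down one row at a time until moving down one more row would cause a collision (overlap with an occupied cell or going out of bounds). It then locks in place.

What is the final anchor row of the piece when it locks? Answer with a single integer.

Answer: 7

Derivation:
Spawn at (row=0, col=0). Try each row:
  row 0: fits
  row 1: fits
  row 2: fits
  row 3: fits
  row 4: fits
  row 5: fits
  row 6: fits
  row 7: fits
  row 8: blocked -> lock at row 7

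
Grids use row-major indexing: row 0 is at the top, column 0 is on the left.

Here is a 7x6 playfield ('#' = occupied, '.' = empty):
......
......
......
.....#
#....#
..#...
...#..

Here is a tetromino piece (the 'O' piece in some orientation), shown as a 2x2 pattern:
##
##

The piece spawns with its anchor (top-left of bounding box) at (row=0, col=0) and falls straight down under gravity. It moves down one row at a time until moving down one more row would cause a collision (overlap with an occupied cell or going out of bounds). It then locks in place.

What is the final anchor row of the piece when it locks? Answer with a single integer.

Answer: 2

Derivation:
Spawn at (row=0, col=0). Try each row:
  row 0: fits
  row 1: fits
  row 2: fits
  row 3: blocked -> lock at row 2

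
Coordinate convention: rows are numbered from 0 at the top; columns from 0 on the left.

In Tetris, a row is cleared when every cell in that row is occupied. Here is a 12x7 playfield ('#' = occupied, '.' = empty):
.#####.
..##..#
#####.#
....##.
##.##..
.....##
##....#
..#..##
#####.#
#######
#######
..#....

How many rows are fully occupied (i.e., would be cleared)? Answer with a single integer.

Check each row:
  row 0: 2 empty cells -> not full
  row 1: 4 empty cells -> not full
  row 2: 1 empty cell -> not full
  row 3: 5 empty cells -> not full
  row 4: 3 empty cells -> not full
  row 5: 5 empty cells -> not full
  row 6: 4 empty cells -> not full
  row 7: 4 empty cells -> not full
  row 8: 1 empty cell -> not full
  row 9: 0 empty cells -> FULL (clear)
  row 10: 0 empty cells -> FULL (clear)
  row 11: 6 empty cells -> not full
Total rows cleared: 2

Answer: 2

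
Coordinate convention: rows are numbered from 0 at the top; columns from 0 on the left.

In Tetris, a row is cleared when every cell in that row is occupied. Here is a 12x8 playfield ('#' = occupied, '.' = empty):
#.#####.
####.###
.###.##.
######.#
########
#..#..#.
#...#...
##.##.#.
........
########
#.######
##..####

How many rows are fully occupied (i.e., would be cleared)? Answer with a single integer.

Check each row:
  row 0: 2 empty cells -> not full
  row 1: 1 empty cell -> not full
  row 2: 3 empty cells -> not full
  row 3: 1 empty cell -> not full
  row 4: 0 empty cells -> FULL (clear)
  row 5: 5 empty cells -> not full
  row 6: 6 empty cells -> not full
  row 7: 3 empty cells -> not full
  row 8: 8 empty cells -> not full
  row 9: 0 empty cells -> FULL (clear)
  row 10: 1 empty cell -> not full
  row 11: 2 empty cells -> not full
Total rows cleared: 2

Answer: 2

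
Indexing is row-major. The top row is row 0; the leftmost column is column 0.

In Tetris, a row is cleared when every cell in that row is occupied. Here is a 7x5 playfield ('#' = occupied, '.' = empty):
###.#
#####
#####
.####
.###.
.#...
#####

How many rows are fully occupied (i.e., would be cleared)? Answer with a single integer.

Answer: 3

Derivation:
Check each row:
  row 0: 1 empty cell -> not full
  row 1: 0 empty cells -> FULL (clear)
  row 2: 0 empty cells -> FULL (clear)
  row 3: 1 empty cell -> not full
  row 4: 2 empty cells -> not full
  row 5: 4 empty cells -> not full
  row 6: 0 empty cells -> FULL (clear)
Total rows cleared: 3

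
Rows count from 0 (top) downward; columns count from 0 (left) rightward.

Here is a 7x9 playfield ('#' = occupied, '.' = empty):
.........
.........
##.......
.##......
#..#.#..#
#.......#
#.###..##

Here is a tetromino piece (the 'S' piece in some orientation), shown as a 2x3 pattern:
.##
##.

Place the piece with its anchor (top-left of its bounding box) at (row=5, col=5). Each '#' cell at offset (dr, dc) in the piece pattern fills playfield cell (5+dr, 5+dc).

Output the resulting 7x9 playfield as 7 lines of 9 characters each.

Fill (5+0,5+1) = (5,6)
Fill (5+0,5+2) = (5,7)
Fill (5+1,5+0) = (6,5)
Fill (5+1,5+1) = (6,6)

Answer: .........
.........
##.......
.##......
#..#.#..#
#.....###
#.#######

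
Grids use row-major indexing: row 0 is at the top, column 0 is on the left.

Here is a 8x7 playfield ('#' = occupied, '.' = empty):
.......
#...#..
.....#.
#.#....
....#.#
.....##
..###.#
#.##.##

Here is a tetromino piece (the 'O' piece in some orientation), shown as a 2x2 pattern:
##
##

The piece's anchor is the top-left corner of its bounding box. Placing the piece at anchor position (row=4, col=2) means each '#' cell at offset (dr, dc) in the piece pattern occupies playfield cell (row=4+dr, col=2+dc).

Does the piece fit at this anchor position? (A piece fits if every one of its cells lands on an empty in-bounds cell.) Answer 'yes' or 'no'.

Check each piece cell at anchor (4, 2):
  offset (0,0) -> (4,2): empty -> OK
  offset (0,1) -> (4,3): empty -> OK
  offset (1,0) -> (5,2): empty -> OK
  offset (1,1) -> (5,3): empty -> OK
All cells valid: yes

Answer: yes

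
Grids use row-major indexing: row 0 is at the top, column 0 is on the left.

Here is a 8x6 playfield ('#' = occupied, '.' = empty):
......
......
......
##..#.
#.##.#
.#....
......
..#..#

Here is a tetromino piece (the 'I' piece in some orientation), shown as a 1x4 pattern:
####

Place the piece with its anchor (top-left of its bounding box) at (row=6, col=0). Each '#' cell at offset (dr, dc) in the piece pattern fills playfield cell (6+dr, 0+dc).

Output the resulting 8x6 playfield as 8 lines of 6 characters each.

Fill (6+0,0+0) = (6,0)
Fill (6+0,0+1) = (6,1)
Fill (6+0,0+2) = (6,2)
Fill (6+0,0+3) = (6,3)

Answer: ......
......
......
##..#.
#.##.#
.#....
####..
..#..#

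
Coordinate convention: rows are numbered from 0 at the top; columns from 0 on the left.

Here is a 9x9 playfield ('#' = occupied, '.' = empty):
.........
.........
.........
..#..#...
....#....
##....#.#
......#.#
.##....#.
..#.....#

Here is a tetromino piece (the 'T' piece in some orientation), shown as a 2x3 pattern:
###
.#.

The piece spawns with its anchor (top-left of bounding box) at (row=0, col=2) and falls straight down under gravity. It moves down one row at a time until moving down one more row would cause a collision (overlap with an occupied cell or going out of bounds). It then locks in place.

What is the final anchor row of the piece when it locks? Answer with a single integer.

Answer: 2

Derivation:
Spawn at (row=0, col=2). Try each row:
  row 0: fits
  row 1: fits
  row 2: fits
  row 3: blocked -> lock at row 2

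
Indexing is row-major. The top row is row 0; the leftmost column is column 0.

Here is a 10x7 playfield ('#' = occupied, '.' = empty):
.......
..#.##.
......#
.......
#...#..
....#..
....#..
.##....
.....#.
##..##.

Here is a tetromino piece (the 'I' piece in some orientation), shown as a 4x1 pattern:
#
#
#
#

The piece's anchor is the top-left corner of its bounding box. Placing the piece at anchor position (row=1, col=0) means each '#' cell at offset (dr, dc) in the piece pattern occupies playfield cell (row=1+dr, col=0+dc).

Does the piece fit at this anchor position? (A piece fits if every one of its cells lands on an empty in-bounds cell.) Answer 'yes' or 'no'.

Answer: no

Derivation:
Check each piece cell at anchor (1, 0):
  offset (0,0) -> (1,0): empty -> OK
  offset (1,0) -> (2,0): empty -> OK
  offset (2,0) -> (3,0): empty -> OK
  offset (3,0) -> (4,0): occupied ('#') -> FAIL
All cells valid: no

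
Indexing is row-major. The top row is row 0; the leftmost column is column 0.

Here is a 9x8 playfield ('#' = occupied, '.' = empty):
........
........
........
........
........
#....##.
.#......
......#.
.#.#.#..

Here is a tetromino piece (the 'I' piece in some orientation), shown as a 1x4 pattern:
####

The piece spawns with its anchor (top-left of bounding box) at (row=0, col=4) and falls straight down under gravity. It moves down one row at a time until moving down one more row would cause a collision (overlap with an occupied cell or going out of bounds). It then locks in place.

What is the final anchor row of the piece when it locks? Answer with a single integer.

Spawn at (row=0, col=4). Try each row:
  row 0: fits
  row 1: fits
  row 2: fits
  row 3: fits
  row 4: fits
  row 5: blocked -> lock at row 4

Answer: 4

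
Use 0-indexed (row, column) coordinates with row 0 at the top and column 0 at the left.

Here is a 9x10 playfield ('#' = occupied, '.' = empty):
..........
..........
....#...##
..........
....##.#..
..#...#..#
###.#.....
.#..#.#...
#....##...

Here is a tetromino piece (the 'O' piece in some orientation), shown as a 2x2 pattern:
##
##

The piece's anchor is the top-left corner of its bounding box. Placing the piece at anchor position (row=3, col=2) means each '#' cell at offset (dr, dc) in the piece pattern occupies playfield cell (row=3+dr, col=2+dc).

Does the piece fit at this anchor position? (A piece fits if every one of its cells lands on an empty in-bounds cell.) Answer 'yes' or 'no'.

Check each piece cell at anchor (3, 2):
  offset (0,0) -> (3,2): empty -> OK
  offset (0,1) -> (3,3): empty -> OK
  offset (1,0) -> (4,2): empty -> OK
  offset (1,1) -> (4,3): empty -> OK
All cells valid: yes

Answer: yes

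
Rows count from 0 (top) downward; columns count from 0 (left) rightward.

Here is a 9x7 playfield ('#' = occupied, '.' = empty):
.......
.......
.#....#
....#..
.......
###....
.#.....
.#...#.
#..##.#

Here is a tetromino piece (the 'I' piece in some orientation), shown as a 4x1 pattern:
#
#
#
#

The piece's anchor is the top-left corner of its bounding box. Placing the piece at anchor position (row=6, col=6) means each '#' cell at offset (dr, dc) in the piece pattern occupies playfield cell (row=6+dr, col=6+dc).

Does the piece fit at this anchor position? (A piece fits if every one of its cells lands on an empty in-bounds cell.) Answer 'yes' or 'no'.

Answer: no

Derivation:
Check each piece cell at anchor (6, 6):
  offset (0,0) -> (6,6): empty -> OK
  offset (1,0) -> (7,6): empty -> OK
  offset (2,0) -> (8,6): occupied ('#') -> FAIL
  offset (3,0) -> (9,6): out of bounds -> FAIL
All cells valid: no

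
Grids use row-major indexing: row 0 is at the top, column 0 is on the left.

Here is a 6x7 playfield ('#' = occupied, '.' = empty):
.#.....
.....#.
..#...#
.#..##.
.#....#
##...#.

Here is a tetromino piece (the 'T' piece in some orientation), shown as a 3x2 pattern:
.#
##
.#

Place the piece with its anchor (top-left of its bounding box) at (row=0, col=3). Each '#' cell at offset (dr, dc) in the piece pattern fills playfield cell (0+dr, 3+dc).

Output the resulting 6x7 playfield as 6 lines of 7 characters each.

Answer: .#..#..
...###.
..#.#.#
.#..##.
.#....#
##...#.

Derivation:
Fill (0+0,3+1) = (0,4)
Fill (0+1,3+0) = (1,3)
Fill (0+1,3+1) = (1,4)
Fill (0+2,3+1) = (2,4)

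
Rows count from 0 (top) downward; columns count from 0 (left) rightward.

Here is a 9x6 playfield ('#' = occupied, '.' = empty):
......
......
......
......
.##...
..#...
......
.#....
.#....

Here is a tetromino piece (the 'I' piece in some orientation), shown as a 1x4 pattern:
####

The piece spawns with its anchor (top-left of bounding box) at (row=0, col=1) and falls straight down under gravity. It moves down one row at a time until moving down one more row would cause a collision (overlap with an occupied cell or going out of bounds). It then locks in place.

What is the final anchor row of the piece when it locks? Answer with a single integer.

Answer: 3

Derivation:
Spawn at (row=0, col=1). Try each row:
  row 0: fits
  row 1: fits
  row 2: fits
  row 3: fits
  row 4: blocked -> lock at row 3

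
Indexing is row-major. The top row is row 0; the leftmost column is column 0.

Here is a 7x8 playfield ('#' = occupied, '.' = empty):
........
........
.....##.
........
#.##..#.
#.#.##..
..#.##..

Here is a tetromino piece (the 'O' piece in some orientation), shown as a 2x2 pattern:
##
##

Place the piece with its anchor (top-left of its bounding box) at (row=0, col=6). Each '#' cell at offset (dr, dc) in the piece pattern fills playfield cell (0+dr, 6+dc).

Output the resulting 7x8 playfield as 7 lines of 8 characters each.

Fill (0+0,6+0) = (0,6)
Fill (0+0,6+1) = (0,7)
Fill (0+1,6+0) = (1,6)
Fill (0+1,6+1) = (1,7)

Answer: ......##
......##
.....##.
........
#.##..#.
#.#.##..
..#.##..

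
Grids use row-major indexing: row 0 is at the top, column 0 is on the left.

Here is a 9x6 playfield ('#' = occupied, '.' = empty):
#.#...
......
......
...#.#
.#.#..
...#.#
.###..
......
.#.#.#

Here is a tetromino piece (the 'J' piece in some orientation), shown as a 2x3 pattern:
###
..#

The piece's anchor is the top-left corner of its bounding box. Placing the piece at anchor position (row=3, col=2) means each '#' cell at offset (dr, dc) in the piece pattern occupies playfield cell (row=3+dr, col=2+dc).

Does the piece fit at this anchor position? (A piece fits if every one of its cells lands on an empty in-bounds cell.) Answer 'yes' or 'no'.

Check each piece cell at anchor (3, 2):
  offset (0,0) -> (3,2): empty -> OK
  offset (0,1) -> (3,3): occupied ('#') -> FAIL
  offset (0,2) -> (3,4): empty -> OK
  offset (1,2) -> (4,4): empty -> OK
All cells valid: no

Answer: no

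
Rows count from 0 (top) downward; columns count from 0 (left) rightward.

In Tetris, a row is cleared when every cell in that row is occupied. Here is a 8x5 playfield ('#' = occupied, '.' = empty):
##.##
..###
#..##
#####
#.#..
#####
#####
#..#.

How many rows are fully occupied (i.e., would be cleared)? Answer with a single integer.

Answer: 3

Derivation:
Check each row:
  row 0: 1 empty cell -> not full
  row 1: 2 empty cells -> not full
  row 2: 2 empty cells -> not full
  row 3: 0 empty cells -> FULL (clear)
  row 4: 3 empty cells -> not full
  row 5: 0 empty cells -> FULL (clear)
  row 6: 0 empty cells -> FULL (clear)
  row 7: 3 empty cells -> not full
Total rows cleared: 3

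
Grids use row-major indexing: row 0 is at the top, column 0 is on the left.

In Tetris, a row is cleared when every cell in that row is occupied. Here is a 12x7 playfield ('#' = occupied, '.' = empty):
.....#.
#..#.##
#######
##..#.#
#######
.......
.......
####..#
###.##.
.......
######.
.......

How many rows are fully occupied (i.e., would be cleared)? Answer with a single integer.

Answer: 2

Derivation:
Check each row:
  row 0: 6 empty cells -> not full
  row 1: 3 empty cells -> not full
  row 2: 0 empty cells -> FULL (clear)
  row 3: 3 empty cells -> not full
  row 4: 0 empty cells -> FULL (clear)
  row 5: 7 empty cells -> not full
  row 6: 7 empty cells -> not full
  row 7: 2 empty cells -> not full
  row 8: 2 empty cells -> not full
  row 9: 7 empty cells -> not full
  row 10: 1 empty cell -> not full
  row 11: 7 empty cells -> not full
Total rows cleared: 2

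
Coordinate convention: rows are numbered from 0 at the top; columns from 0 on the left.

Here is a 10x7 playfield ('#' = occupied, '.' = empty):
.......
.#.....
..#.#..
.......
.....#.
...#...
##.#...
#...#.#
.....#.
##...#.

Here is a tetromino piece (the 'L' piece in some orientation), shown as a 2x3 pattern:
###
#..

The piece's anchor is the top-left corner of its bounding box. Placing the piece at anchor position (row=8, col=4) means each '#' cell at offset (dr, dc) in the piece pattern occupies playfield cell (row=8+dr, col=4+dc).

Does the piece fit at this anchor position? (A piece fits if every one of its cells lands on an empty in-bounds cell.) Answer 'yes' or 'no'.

Answer: no

Derivation:
Check each piece cell at anchor (8, 4):
  offset (0,0) -> (8,4): empty -> OK
  offset (0,1) -> (8,5): occupied ('#') -> FAIL
  offset (0,2) -> (8,6): empty -> OK
  offset (1,0) -> (9,4): empty -> OK
All cells valid: no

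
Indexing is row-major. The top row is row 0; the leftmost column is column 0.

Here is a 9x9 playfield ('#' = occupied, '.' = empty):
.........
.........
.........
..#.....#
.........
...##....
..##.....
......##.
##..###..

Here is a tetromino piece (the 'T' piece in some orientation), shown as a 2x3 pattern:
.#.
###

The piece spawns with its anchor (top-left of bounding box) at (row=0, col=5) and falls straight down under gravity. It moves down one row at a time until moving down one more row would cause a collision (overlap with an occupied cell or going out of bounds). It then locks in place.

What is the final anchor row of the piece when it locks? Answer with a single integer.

Spawn at (row=0, col=5). Try each row:
  row 0: fits
  row 1: fits
  row 2: fits
  row 3: fits
  row 4: fits
  row 5: fits
  row 6: blocked -> lock at row 5

Answer: 5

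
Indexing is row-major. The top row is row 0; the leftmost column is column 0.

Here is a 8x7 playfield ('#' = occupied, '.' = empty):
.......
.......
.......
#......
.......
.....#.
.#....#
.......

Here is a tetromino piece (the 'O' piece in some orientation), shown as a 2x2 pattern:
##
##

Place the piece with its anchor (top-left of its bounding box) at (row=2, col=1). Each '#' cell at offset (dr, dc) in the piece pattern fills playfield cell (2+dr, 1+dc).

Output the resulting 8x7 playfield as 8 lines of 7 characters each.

Answer: .......
.......
.##....
###....
.......
.....#.
.#....#
.......

Derivation:
Fill (2+0,1+0) = (2,1)
Fill (2+0,1+1) = (2,2)
Fill (2+1,1+0) = (3,1)
Fill (2+1,1+1) = (3,2)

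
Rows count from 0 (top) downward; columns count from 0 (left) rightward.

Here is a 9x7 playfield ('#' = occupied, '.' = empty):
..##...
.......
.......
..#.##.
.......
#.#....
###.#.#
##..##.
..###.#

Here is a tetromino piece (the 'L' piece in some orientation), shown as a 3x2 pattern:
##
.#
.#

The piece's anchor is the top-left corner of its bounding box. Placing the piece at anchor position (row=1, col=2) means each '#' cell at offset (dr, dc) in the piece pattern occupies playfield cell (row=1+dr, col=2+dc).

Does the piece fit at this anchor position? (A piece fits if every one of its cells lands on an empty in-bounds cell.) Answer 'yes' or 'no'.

Answer: yes

Derivation:
Check each piece cell at anchor (1, 2):
  offset (0,0) -> (1,2): empty -> OK
  offset (0,1) -> (1,3): empty -> OK
  offset (1,1) -> (2,3): empty -> OK
  offset (2,1) -> (3,3): empty -> OK
All cells valid: yes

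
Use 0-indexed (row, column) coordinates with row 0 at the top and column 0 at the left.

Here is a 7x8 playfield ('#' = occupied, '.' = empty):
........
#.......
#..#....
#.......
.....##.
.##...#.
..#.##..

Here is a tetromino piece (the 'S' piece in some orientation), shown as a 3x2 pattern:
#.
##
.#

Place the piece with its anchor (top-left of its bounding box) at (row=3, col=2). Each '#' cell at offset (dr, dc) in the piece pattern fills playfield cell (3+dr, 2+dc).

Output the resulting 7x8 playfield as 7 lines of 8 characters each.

Fill (3+0,2+0) = (3,2)
Fill (3+1,2+0) = (4,2)
Fill (3+1,2+1) = (4,3)
Fill (3+2,2+1) = (5,3)

Answer: ........
#.......
#..#....
#.#.....
..##.##.
.###..#.
..#.##..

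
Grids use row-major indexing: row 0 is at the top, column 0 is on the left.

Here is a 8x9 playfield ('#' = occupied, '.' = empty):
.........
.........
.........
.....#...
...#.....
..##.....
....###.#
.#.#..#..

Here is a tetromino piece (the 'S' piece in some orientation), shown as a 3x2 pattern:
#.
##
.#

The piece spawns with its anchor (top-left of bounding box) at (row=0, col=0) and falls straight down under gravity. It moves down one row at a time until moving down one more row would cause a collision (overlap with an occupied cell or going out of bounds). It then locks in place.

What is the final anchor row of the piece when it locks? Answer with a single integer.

Spawn at (row=0, col=0). Try each row:
  row 0: fits
  row 1: fits
  row 2: fits
  row 3: fits
  row 4: fits
  row 5: blocked -> lock at row 4

Answer: 4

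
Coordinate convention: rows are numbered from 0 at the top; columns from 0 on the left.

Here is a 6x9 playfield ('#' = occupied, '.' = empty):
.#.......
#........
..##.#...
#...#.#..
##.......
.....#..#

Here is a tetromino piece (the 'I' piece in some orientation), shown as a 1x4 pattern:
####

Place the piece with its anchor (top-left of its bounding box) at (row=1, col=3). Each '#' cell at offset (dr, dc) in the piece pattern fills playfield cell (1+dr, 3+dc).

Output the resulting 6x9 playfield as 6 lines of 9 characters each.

Answer: .#.......
#..####..
..##.#...
#...#.#..
##.......
.....#..#

Derivation:
Fill (1+0,3+0) = (1,3)
Fill (1+0,3+1) = (1,4)
Fill (1+0,3+2) = (1,5)
Fill (1+0,3+3) = (1,6)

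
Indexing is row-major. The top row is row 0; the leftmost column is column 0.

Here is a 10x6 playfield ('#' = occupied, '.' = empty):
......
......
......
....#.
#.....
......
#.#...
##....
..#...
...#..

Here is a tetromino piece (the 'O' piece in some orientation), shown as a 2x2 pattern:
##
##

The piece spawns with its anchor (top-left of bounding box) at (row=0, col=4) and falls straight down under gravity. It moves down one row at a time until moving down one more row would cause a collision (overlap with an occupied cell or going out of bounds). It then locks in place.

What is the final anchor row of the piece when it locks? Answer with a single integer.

Spawn at (row=0, col=4). Try each row:
  row 0: fits
  row 1: fits
  row 2: blocked -> lock at row 1

Answer: 1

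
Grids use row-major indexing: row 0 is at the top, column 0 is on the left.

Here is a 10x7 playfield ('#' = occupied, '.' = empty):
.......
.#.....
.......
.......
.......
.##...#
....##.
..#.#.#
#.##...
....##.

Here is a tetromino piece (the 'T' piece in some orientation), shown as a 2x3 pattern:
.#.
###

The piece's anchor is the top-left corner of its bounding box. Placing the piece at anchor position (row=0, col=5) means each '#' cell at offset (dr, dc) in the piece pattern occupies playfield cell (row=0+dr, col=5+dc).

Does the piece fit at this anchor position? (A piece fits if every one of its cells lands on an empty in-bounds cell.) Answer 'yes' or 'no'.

Check each piece cell at anchor (0, 5):
  offset (0,1) -> (0,6): empty -> OK
  offset (1,0) -> (1,5): empty -> OK
  offset (1,1) -> (1,6): empty -> OK
  offset (1,2) -> (1,7): out of bounds -> FAIL
All cells valid: no

Answer: no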